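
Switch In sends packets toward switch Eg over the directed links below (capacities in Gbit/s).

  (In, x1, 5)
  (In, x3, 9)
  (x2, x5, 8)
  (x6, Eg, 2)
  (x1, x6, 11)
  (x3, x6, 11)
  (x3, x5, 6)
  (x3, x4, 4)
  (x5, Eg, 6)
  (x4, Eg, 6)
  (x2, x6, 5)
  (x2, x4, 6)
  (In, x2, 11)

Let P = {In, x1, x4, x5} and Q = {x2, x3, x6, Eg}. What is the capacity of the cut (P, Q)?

Edges leaving {In, x1, x4, x5}: In→x2 (11), In→x3 (9), x1→x6 (11), x4→Eg (6), x5→Eg (6).
Cut capacity = 11 + 9 + 11 + 6 + 6 = 43.

43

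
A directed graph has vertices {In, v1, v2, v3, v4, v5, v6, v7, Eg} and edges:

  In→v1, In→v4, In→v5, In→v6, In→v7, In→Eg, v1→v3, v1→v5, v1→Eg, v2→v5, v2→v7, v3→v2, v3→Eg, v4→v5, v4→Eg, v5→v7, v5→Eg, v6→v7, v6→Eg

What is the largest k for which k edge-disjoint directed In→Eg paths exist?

5

Assign every edge capacity 1; by Menger, the answer equals the max flow.
Path In→Eg (+1); total 1.
Path In→v1→Eg (+1); total 2.
Path In→v4→Eg (+1); total 3.
Path In→v5→Eg (+1); total 4.
Path In→v6→Eg (+1); total 5.
No residual In→Eg path; max flow = 5.
Certifying cut of size 5: {In→Eg, In→v1, In→v4, In→v5, In→v6}.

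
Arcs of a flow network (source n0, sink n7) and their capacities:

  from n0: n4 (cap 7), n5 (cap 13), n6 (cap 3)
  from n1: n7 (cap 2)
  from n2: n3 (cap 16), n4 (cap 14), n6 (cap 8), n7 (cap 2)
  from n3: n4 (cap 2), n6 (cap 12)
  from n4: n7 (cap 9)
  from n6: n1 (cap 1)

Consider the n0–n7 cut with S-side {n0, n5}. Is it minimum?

Given cut capacity: 7 + 3 = 10.
Augment n0→n4→n7: bottleneck 7, flow now 7.
Augment n0→n6→n1→n7: bottleneck 1, flow now 8.
No augmenting path remains; maximum flow = 8.
In the residual graph, reachable from n0: {n0, n5, n6}.
Min-cut edges: n0→n4 (7), n6→n1 (1); capacity 7 + 1 = 8.
Cut capacity 10 exceeds the max flow 8, so it is not minimum.

No — its capacity is 10, but the minimum cut has capacity 8.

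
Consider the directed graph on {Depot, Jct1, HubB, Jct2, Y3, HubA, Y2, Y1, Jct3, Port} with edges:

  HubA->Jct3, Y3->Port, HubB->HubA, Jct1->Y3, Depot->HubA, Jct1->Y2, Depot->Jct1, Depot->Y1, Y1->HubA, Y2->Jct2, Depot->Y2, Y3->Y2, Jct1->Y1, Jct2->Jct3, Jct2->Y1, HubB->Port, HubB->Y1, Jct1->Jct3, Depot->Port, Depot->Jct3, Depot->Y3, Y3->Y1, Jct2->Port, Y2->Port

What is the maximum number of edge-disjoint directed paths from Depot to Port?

Assign every edge capacity 1; by Menger, the answer equals the max flow.
Path Depot→Port (+1); total 1.
Path Depot→Y3→Port (+1); total 2.
Path Depot→Y2→Port (+1); total 3.
Path Depot→Jct1→Y2→Jct2→Port (+1); total 4.
No residual Depot→Port path; max flow = 4.
Certifying cut of size 4: {Depot→Jct1, Depot→Port, Depot→Y2, Depot→Y3}.

4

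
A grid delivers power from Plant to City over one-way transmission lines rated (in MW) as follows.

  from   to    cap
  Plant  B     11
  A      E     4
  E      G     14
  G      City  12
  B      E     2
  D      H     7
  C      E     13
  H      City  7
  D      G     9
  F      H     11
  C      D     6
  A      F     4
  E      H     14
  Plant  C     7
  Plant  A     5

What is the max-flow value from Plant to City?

Augment Plant→A→E→G→City: bottleneck 4, flow now 4.
Augment Plant→A→F→H→City: bottleneck 1, flow now 5.
Augment Plant→B→E→G→City: bottleneck 2, flow now 7.
Augment Plant→C→D→G→City: bottleneck 6, flow now 13.
Augment Plant→C→E→H→City: bottleneck 1, flow now 14.
No augmenting path remains; maximum flow = 14.
In the residual graph, reachable from Plant: {Plant, B}.
Min-cut edges: Plant→A (5), Plant→C (7), B→E (2); capacity 5 + 7 + 2 = 14.
This cut is saturated, so no flow can exceed 14.

14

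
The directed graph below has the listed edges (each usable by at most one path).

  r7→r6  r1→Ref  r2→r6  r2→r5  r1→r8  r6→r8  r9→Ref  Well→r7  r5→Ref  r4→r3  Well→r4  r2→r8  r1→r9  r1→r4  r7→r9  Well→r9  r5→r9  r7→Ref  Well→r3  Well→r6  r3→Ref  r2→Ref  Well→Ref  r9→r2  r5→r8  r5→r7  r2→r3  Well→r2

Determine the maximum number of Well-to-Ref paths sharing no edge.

5

Assign every edge capacity 1; by Menger, the answer equals the max flow.
Path Well→Ref (+1); total 1.
Path Well→r2→Ref (+1); total 2.
Path Well→r3→Ref (+1); total 3.
Path Well→r7→Ref (+1); total 4.
Path Well→r9→Ref (+1); total 5.
No residual Well→Ref path; max flow = 5.
Certifying cut of size 5: {Well→Ref, Well→r2, Well→r7, Well→r9, r3→Ref}.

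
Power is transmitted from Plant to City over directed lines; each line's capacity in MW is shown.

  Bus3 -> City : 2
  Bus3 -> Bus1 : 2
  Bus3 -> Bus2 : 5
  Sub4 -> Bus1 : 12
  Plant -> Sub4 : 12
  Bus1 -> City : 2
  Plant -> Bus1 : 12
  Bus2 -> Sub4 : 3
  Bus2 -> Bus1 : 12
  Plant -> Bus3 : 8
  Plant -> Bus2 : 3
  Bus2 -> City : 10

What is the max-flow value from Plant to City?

Augment Plant→Bus2→City: bottleneck 3, flow now 3.
Augment Plant→Bus3→City: bottleneck 2, flow now 5.
Augment Plant→Bus1→City: bottleneck 2, flow now 7.
Augment Plant→Bus3→Bus2→City: bottleneck 5, flow now 12.
No augmenting path remains; maximum flow = 12.
In the residual graph, reachable from Plant: {Plant, Bus3, Sub4, Bus1}.
Min-cut edges: Plant→Bus2 (3), Bus3→Bus2 (5), Bus3→City (2), Bus1→City (2); capacity 3 + 5 + 2 + 2 = 12.
This cut is saturated, so no flow can exceed 12.

12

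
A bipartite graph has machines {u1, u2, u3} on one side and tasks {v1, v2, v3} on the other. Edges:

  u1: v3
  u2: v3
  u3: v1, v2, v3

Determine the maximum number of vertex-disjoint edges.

2

Unit-capacity flow: source→left, listed edges, right→sink; max matching = max flow.
Augmenting path u1→v3 (+1); matched 1.
Augmenting path u3→v1 (+1); matched 2.
No augmenting path remains; maximum matching = 2.
König certificate: {u3, v3} is a vertex cover of size 2 (every listed pair touches it), so no matching can be larger.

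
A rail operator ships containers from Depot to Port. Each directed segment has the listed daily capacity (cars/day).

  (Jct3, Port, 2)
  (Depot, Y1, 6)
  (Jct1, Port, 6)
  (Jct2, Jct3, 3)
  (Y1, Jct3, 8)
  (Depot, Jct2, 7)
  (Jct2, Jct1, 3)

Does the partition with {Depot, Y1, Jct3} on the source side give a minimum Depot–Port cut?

No — its capacity is 9, but the minimum cut has capacity 5.

Given cut capacity: 7 + 2 = 9.
Augment Depot→Y1→Jct3→Port: bottleneck 2, flow now 2.
Augment Depot→Jct2→Jct1→Port: bottleneck 3, flow now 5.
No augmenting path remains; maximum flow = 5.
In the residual graph, reachable from Depot: {Depot, Y1, Jct2, Jct3}.
Min-cut edges: Jct2→Jct1 (3), Jct3→Port (2); capacity 3 + 2 = 5.
Cut capacity 9 exceeds the max flow 5, so it is not minimum.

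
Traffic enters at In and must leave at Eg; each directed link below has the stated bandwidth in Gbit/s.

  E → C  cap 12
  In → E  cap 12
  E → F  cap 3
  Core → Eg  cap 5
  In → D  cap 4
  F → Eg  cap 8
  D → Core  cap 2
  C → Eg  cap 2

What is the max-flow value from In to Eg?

7

Augment In→D→Core→Eg: bottleneck 2, flow now 2.
Augment In→E→C→Eg: bottleneck 2, flow now 4.
Augment In→E→F→Eg: bottleneck 3, flow now 7.
No augmenting path remains; maximum flow = 7.
In the residual graph, reachable from In: {In, D, E, C}.
Min-cut edges: D→Core (2), E→F (3), C→Eg (2); capacity 2 + 3 + 2 = 7.
This cut is saturated, so no flow can exceed 7.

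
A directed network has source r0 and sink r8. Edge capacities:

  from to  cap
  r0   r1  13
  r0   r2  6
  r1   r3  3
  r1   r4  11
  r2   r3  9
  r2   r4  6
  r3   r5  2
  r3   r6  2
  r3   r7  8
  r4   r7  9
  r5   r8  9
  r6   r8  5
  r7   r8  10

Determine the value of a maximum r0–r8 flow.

14

Augment r0→r1→r3→r5→r8: bottleneck 2, flow now 2.
Augment r0→r1→r3→r6→r8: bottleneck 1, flow now 3.
Augment r0→r1→r4→r7→r8: bottleneck 9, flow now 12.
Augment r0→r2→r3→r6→r8: bottleneck 1, flow now 13.
Augment r0→r2→r3→r7→r8: bottleneck 1, flow now 14.
No augmenting path remains; maximum flow = 14.
In the residual graph, reachable from r0: {r0, r1, r2, r3, r4, r7}.
Min-cut edges: r3→r5 (2), r3→r6 (2), r7→r8 (10); capacity 2 + 2 + 10 = 14.
This cut is saturated, so no flow can exceed 14.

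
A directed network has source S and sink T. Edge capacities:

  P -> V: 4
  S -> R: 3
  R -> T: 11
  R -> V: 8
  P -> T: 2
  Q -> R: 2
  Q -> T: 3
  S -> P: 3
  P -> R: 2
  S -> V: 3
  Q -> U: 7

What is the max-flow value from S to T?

6

Augment S→P→T: bottleneck 2, flow now 2.
Augment S→R→T: bottleneck 3, flow now 5.
Augment S→P→R→T: bottleneck 1, flow now 6.
No augmenting path remains; maximum flow = 6.
In the residual graph, reachable from S: {S, V}.
Min-cut edges: S→P (3), S→R (3); capacity 3 + 3 = 6.
This cut is saturated, so no flow can exceed 6.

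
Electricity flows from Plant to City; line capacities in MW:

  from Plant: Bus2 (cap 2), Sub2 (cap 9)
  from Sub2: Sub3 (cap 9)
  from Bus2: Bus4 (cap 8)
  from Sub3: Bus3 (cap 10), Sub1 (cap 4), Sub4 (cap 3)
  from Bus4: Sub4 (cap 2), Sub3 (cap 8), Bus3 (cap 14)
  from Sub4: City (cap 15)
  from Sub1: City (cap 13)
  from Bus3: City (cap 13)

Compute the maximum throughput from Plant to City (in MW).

Augment Plant→Sub2→Sub3→Sub4→City: bottleneck 3, flow now 3.
Augment Plant→Sub2→Sub3→Sub1→City: bottleneck 4, flow now 7.
Augment Plant→Sub2→Sub3→Bus3→City: bottleneck 2, flow now 9.
Augment Plant→Bus2→Bus4→Sub4→City: bottleneck 2, flow now 11.
No augmenting path remains; maximum flow = 11.
In the residual graph, reachable from Plant: {Plant}.
Min-cut edges: Plant→Sub2 (9), Plant→Bus2 (2); capacity 9 + 2 = 11.
This cut is saturated, so no flow can exceed 11.

11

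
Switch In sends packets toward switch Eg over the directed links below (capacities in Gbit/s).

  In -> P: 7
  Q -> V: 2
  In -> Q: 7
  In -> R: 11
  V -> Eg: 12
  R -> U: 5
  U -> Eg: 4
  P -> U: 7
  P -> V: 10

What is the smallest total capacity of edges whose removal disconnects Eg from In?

Augment In→P→U→Eg: bottleneck 4, flow now 4.
Augment In→P→V→Eg: bottleneck 3, flow now 7.
Augment In→Q→V→Eg: bottleneck 2, flow now 9.
Augment In→R→U→P→V→Eg: bottleneck 4, flow now 13. (uses reverse residual edge)
No augmenting path remains; maximum flow = 13.
By max-flow min-cut, the minimum cut capacity equals the max flow.
In the residual graph, reachable from In: {In, Q, R, U}.
Min-cut edges: In→P (7), Q→V (2), U→Eg (4); capacity 7 + 2 + 4 = 13.

13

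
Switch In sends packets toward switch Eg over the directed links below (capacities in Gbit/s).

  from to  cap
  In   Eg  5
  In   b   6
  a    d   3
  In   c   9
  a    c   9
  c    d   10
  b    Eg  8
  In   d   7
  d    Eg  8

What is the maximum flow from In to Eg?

Augment In→Eg: bottleneck 5, flow now 5.
Augment In→b→Eg: bottleneck 6, flow now 11.
Augment In→d→Eg: bottleneck 7, flow now 18.
Augment In→c→d→Eg: bottleneck 1, flow now 19.
No augmenting path remains; maximum flow = 19.
In the residual graph, reachable from In: {In, c, d}.
Min-cut edges: In→b (6), In→Eg (5), d→Eg (8); capacity 6 + 5 + 8 = 19.
This cut is saturated, so no flow can exceed 19.

19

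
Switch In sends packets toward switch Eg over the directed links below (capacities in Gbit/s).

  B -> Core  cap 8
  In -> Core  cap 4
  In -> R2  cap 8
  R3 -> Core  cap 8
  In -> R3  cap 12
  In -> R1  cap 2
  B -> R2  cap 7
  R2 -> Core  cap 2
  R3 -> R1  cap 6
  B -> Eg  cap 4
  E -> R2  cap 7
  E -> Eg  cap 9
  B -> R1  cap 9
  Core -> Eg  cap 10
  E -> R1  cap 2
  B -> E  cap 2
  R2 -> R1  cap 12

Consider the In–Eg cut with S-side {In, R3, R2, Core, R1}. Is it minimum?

Given cut capacity: 10 = 10.
Augment In→Core→Eg: bottleneck 4, flow now 4.
Augment In→R3→Core→Eg: bottleneck 6, flow now 10.
No augmenting path remains; maximum flow = 10.
Cut capacity 10 equals the max flow, so it is a minimum cut.

Yes — it is a minimum cut (capacity 10).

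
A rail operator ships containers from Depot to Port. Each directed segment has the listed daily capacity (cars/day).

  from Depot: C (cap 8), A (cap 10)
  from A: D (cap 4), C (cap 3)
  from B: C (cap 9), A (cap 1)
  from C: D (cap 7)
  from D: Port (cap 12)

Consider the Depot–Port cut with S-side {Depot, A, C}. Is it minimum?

Given cut capacity: 4 + 7 = 11.
Augment Depot→A→D→Port: bottleneck 4, flow now 4.
Augment Depot→C→D→Port: bottleneck 7, flow now 11.
No augmenting path remains; maximum flow = 11.
Cut capacity 11 equals the max flow, so it is a minimum cut.

Yes — it is a minimum cut (capacity 11).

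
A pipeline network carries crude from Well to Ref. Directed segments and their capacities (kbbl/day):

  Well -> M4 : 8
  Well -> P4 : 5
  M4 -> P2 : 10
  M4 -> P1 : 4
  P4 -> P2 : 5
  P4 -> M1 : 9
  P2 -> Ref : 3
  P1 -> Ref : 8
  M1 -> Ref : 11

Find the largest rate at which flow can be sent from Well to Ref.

12

Augment Well→M4→P2→Ref: bottleneck 3, flow now 3.
Augment Well→M4→P1→Ref: bottleneck 4, flow now 7.
Augment Well→P4→M1→Ref: bottleneck 5, flow now 12.
No augmenting path remains; maximum flow = 12.
In the residual graph, reachable from Well: {Well, M4, P2}.
Min-cut edges: Well→P4 (5), M4→P1 (4), P2→Ref (3); capacity 5 + 4 + 3 = 12.
This cut is saturated, so no flow can exceed 12.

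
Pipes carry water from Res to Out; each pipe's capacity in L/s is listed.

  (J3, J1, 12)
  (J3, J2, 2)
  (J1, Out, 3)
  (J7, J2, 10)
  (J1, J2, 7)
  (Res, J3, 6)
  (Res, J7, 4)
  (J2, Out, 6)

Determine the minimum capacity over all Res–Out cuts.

9

Augment Res→J7→J2→Out: bottleneck 4, flow now 4.
Augment Res→J3→J2→Out: bottleneck 2, flow now 6.
Augment Res→J3→J1→Out: bottleneck 3, flow now 9.
No augmenting path remains; maximum flow = 9.
By max-flow min-cut, the minimum cut capacity equals the max flow.
In the residual graph, reachable from Res: {Res, J7, J3, J2, J1}.
Min-cut edges: J2→Out (6), J1→Out (3); capacity 6 + 3 = 9.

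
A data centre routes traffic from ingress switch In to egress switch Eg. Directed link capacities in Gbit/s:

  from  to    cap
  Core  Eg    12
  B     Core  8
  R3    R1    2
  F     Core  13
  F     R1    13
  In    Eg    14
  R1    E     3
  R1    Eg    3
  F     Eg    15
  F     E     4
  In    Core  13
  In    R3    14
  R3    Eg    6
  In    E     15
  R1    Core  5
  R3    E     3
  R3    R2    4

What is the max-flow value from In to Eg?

Augment In→Eg: bottleneck 14, flow now 14.
Augment In→R3→Eg: bottleneck 6, flow now 20.
Augment In→Core→Eg: bottleneck 12, flow now 32.
Augment In→R3→R1→Eg: bottleneck 2, flow now 34.
No augmenting path remains; maximum flow = 34.
In the residual graph, reachable from In: {In, R3, R2, Core, E}.
Min-cut edges: In→Eg (14), R3→R1 (2), R3→Eg (6), Core→Eg (12); capacity 14 + 2 + 6 + 12 = 34.
This cut is saturated, so no flow can exceed 34.

34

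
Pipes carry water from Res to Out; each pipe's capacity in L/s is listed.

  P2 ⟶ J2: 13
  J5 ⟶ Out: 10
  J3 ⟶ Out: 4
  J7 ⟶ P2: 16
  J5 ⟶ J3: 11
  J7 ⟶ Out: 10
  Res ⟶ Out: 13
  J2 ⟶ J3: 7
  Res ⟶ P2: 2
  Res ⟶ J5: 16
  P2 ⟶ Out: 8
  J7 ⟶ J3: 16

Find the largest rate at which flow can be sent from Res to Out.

Augment Res→Out: bottleneck 13, flow now 13.
Augment Res→J5→Out: bottleneck 10, flow now 23.
Augment Res→P2→Out: bottleneck 2, flow now 25.
Augment Res→J5→J3→Out: bottleneck 4, flow now 29.
No augmenting path remains; maximum flow = 29.
In the residual graph, reachable from Res: {Res, J5, J3}.
Min-cut edges: Res→P2 (2), Res→Out (13), J5→Out (10), J3→Out (4); capacity 2 + 13 + 10 + 4 = 29.
This cut is saturated, so no flow can exceed 29.

29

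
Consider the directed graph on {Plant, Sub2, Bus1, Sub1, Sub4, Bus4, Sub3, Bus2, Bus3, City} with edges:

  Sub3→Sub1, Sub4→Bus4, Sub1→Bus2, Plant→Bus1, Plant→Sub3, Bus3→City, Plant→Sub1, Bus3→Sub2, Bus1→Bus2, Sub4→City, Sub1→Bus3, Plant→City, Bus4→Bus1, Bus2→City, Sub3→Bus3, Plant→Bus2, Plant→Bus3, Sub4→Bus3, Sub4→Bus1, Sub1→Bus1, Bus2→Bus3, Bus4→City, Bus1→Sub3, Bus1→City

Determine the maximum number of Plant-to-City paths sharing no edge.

Assign every edge capacity 1; by Menger, the answer equals the max flow.
Path Plant→City (+1); total 1.
Path Plant→Bus1→City (+1); total 2.
Path Plant→Bus2→City (+1); total 3.
Path Plant→Bus3→City (+1); total 4.
No residual Plant→City path; max flow = 4.
Certifying cut of size 4: {Bus1→City, Bus2→City, Bus3→City, Plant→City}.

4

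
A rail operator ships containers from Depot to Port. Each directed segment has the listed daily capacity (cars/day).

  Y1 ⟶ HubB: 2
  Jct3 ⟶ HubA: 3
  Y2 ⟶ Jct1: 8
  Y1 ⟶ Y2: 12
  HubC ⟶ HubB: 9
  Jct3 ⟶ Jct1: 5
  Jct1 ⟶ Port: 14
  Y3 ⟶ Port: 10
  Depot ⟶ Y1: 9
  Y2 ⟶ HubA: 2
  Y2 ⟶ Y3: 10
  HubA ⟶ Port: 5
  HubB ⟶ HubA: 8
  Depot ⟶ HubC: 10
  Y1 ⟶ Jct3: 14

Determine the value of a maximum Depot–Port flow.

Augment Depot→Y1→HubB→HubA→Port: bottleneck 2, flow now 2.
Augment Depot→Y1→Jct3→Jct1→Port: bottleneck 5, flow now 7.
Augment Depot→Y1→Jct3→HubA→Port: bottleneck 2, flow now 9.
Augment Depot→HubC→HubB→HubA→Port: bottleneck 1, flow now 10.
Augment Depot→HubC→HubB→Y1→Y2→Y3→Port: bottleneck 2, flow now 12. (uses reverse residual edge)
Augment Depot→HubC→HubB→HubA→Jct3→Y1→Y2→Y3→Port: bottleneck 2, flow now 14. (uses reverse residual edge)
No augmenting path remains; maximum flow = 14.
In the residual graph, reachable from Depot: {Depot, HubC, HubB, HubA}.
Min-cut edges: Depot→Y1 (9), HubA→Port (5); capacity 9 + 5 = 14.
This cut is saturated, so no flow can exceed 14.

14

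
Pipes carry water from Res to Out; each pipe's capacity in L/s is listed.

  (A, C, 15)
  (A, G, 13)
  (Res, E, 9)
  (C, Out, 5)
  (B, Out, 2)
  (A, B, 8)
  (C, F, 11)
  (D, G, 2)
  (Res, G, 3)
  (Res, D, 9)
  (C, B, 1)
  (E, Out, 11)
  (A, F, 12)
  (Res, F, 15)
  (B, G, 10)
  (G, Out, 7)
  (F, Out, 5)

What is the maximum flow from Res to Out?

Augment Res→E→Out: bottleneck 9, flow now 9.
Augment Res→F→Out: bottleneck 5, flow now 14.
Augment Res→G→Out: bottleneck 3, flow now 17.
Augment Res→D→G→Out: bottleneck 2, flow now 19.
No augmenting path remains; maximum flow = 19.
In the residual graph, reachable from Res: {Res, D, F}.
Min-cut edges: Res→E (9), Res→G (3), D→G (2), F→Out (5); capacity 9 + 3 + 2 + 5 = 19.
This cut is saturated, so no flow can exceed 19.

19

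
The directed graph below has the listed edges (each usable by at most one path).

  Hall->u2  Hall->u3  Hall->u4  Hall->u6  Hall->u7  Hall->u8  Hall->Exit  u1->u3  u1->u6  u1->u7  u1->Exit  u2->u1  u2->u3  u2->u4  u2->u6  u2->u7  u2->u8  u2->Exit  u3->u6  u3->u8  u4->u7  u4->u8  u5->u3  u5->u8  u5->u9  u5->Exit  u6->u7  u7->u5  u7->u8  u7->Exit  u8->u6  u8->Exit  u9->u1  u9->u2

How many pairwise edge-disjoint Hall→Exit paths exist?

Assign every edge capacity 1; by Menger, the answer equals the max flow.
Path Hall→Exit (+1); total 1.
Path Hall→u2→Exit (+1); total 2.
Path Hall→u7→Exit (+1); total 3.
Path Hall→u8→Exit (+1); total 4.
Path Hall→u4→u7→u5→Exit (+1); total 5.
No residual Hall→Exit path; max flow = 5.
Certifying cut of size 5: {Hall→Exit, Hall→u2, u7→Exit, u7→u5, u8→Exit}.

5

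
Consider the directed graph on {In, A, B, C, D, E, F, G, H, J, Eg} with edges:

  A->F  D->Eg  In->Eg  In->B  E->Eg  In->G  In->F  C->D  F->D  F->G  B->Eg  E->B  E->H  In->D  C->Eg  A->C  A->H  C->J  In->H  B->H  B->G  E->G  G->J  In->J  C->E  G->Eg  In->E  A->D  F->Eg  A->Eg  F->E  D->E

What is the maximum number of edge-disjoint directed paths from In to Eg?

6

Assign every edge capacity 1; by Menger, the answer equals the max flow.
Path In→Eg (+1); total 1.
Path In→B→Eg (+1); total 2.
Path In→D→Eg (+1); total 3.
Path In→E→Eg (+1); total 4.
Path In→F→Eg (+1); total 5.
Path In→G→Eg (+1); total 6.
No residual In→Eg path; max flow = 6.
Certifying cut of size 6: {In→B, In→D, In→E, In→Eg, In→F, In→G}.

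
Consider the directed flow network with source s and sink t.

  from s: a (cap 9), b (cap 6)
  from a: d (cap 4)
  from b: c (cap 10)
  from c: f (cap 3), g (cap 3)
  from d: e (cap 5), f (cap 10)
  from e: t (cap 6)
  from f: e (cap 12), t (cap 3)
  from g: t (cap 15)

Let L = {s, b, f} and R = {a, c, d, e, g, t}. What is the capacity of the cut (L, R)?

Edges leaving {s, b, f}: s→a (9), b→c (10), f→e (12), f→t (3).
Cut capacity = 9 + 10 + 12 + 3 = 34.

34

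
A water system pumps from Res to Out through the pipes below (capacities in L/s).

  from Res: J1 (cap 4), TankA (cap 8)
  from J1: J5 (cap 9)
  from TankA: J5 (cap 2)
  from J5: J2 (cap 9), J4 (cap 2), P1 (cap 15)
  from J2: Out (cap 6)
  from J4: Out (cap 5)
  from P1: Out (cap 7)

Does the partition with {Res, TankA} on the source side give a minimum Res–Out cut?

Yes — it is a minimum cut (capacity 6).

Given cut capacity: 4 + 2 = 6.
Augment Res→J1→J5→J2→Out: bottleneck 4, flow now 4.
Augment Res→TankA→J5→J2→Out: bottleneck 2, flow now 6.
No augmenting path remains; maximum flow = 6.
Cut capacity 6 equals the max flow, so it is a minimum cut.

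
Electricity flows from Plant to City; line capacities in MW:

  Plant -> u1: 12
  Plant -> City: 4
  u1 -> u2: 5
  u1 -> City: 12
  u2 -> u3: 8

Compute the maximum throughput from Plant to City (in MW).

Augment Plant→City: bottleneck 4, flow now 4.
Augment Plant→u1→City: bottleneck 12, flow now 16.
No augmenting path remains; maximum flow = 16.
In the residual graph, reachable from Plant: {Plant}.
Min-cut edges: Plant→u1 (12), Plant→City (4); capacity 12 + 4 = 16.
This cut is saturated, so no flow can exceed 16.

16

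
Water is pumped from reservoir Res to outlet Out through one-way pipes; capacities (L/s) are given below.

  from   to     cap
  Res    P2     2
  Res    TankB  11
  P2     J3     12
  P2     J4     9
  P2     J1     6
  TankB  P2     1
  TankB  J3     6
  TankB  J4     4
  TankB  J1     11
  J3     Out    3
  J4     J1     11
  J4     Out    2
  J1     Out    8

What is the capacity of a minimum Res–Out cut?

13

Augment Res→P2→J3→Out: bottleneck 2, flow now 2.
Augment Res→TankB→J3→Out: bottleneck 1, flow now 3.
Augment Res→TankB→J4→Out: bottleneck 2, flow now 5.
Augment Res→TankB→J1→Out: bottleneck 8, flow now 13.
No augmenting path remains; maximum flow = 13.
By max-flow min-cut, the minimum cut capacity equals the max flow.
In the residual graph, reachable from Res: {Res}.
Min-cut edges: Res→P2 (2), Res→TankB (11); capacity 2 + 11 = 13.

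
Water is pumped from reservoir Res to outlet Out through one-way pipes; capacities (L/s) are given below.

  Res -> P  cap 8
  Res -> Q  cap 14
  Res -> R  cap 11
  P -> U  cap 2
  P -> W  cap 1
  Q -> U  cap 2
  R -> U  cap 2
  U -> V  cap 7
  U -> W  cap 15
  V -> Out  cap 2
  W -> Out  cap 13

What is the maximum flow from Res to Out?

7

Augment Res→P→W→Out: bottleneck 1, flow now 1.
Augment Res→P→U→V→Out: bottleneck 2, flow now 3.
Augment Res→Q→U→W→Out: bottleneck 2, flow now 5.
Augment Res→R→U→W→Out: bottleneck 2, flow now 7.
No augmenting path remains; maximum flow = 7.
In the residual graph, reachable from Res: {Res, P, Q, R}.
Min-cut edges: P→U (2), P→W (1), Q→U (2), R→U (2); capacity 2 + 1 + 2 + 2 = 7.
This cut is saturated, so no flow can exceed 7.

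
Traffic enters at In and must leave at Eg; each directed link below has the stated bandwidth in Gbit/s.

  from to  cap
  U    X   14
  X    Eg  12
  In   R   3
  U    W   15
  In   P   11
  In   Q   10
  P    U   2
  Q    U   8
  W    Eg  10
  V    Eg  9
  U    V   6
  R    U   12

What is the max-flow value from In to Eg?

13

Augment In→P→U→V→Eg: bottleneck 2, flow now 2.
Augment In→Q→U→V→Eg: bottleneck 4, flow now 6.
Augment In→Q→U→W→Eg: bottleneck 4, flow now 10.
Augment In→R→U→W→Eg: bottleneck 3, flow now 13.
No augmenting path remains; maximum flow = 13.
In the residual graph, reachable from In: {In, P, Q}.
Min-cut edges: In→R (3), P→U (2), Q→U (8); capacity 3 + 2 + 8 = 13.
This cut is saturated, so no flow can exceed 13.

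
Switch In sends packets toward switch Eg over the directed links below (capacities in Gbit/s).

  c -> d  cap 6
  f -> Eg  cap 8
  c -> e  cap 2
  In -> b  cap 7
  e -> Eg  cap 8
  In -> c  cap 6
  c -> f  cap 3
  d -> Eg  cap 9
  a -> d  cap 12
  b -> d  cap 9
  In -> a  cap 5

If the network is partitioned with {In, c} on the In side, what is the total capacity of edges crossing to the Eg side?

23

Edges leaving {In, c}: In→a (5), In→b (7), c→d (6), c→e (2), c→f (3).
Cut capacity = 5 + 7 + 6 + 2 + 3 = 23.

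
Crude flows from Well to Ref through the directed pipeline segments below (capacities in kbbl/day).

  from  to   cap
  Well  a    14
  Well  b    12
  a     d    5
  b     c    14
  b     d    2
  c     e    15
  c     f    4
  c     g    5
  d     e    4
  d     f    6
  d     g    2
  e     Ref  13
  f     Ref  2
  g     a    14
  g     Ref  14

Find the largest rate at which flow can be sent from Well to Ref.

Augment Well→a→d→e→Ref: bottleneck 4, flow now 4.
Augment Well→a→d→f→Ref: bottleneck 1, flow now 5.
Augment Well→b→c→e→Ref: bottleneck 9, flow now 14.
Augment Well→b→c→f→Ref: bottleneck 1, flow now 15.
Augment Well→b→c→g→Ref: bottleneck 2, flow now 17.
No augmenting path remains; maximum flow = 17.
In the residual graph, reachable from Well: {Well, a}.
Min-cut edges: Well→b (12), a→d (5); capacity 12 + 5 = 17.
This cut is saturated, so no flow can exceed 17.

17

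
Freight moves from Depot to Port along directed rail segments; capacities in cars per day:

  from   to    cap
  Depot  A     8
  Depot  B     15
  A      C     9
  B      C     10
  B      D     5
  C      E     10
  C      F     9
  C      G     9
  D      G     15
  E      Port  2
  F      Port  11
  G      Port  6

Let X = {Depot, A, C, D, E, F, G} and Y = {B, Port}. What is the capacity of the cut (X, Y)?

34

Edges leaving {Depot, A, C, D, E, F, G}: Depot→B (15), E→Port (2), F→Port (11), G→Port (6).
Cut capacity = 15 + 2 + 11 + 6 = 34.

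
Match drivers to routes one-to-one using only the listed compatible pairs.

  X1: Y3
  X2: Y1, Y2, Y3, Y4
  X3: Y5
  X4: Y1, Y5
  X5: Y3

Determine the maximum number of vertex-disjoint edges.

Unit-capacity flow: source→left, listed edges, right→sink; max matching = max flow.
Augmenting path X1→Y3 (+1); matched 1.
Augmenting path X2→Y1 (+1); matched 2.
Augmenting path X3→Y5 (+1); matched 3.
Augmenting path X4→Y1→X2→Y2 (+1); matched 4.
No augmenting path remains; maximum matching = 4.
König certificate: {X2, X3, X4, Y3} is a vertex cover of size 4 (every listed pair touches it), so no matching can be larger.

4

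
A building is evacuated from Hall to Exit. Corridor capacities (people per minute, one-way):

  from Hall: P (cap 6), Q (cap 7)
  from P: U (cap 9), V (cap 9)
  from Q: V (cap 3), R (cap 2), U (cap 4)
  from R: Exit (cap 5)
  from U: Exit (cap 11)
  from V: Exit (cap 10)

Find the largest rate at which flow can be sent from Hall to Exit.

Augment Hall→P→U→Exit: bottleneck 6, flow now 6.
Augment Hall→Q→R→Exit: bottleneck 2, flow now 8.
Augment Hall→Q→U→Exit: bottleneck 4, flow now 12.
Augment Hall→Q→V→Exit: bottleneck 1, flow now 13.
No augmenting path remains; maximum flow = 13.
In the residual graph, reachable from Hall: {Hall}.
Min-cut edges: Hall→P (6), Hall→Q (7); capacity 6 + 7 = 13.
This cut is saturated, so no flow can exceed 13.

13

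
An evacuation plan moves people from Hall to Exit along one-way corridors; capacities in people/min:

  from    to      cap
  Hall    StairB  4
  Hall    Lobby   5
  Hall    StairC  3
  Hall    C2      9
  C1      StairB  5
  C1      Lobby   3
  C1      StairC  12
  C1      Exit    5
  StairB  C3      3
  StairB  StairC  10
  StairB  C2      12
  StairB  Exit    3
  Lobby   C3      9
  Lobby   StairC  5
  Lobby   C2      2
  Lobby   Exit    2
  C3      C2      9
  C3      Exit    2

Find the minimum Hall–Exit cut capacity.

Augment Hall→StairB→Exit: bottleneck 3, flow now 3.
Augment Hall→Lobby→Exit: bottleneck 2, flow now 5.
Augment Hall→StairB→C3→Exit: bottleneck 1, flow now 6.
Augment Hall→Lobby→C3→Exit: bottleneck 1, flow now 7.
No augmenting path remains; maximum flow = 7.
By max-flow min-cut, the minimum cut capacity equals the max flow.
In the residual graph, reachable from Hall: {Hall, StairB, Lobby, C3, StairC, C2}.
Min-cut edges: StairB→Exit (3), Lobby→Exit (2), C3→Exit (2); capacity 3 + 2 + 2 = 7.

7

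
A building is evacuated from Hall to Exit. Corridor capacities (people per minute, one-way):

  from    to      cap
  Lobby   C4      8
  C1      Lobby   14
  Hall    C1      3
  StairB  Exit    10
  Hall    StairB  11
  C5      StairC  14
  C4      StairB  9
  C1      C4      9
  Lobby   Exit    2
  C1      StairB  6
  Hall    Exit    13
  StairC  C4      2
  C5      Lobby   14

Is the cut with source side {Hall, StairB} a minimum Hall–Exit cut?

Given cut capacity: 3 + 13 + 10 = 26.
Augment Hall→Exit: bottleneck 13, flow now 13.
Augment Hall→StairB→Exit: bottleneck 10, flow now 23.
Augment Hall→C1→Lobby→Exit: bottleneck 2, flow now 25.
No augmenting path remains; maximum flow = 25.
In the residual graph, reachable from Hall: {Hall, C1, Lobby, C4, StairB}.
Min-cut edges: Hall→Exit (13), Lobby→Exit (2), StairB→Exit (10); capacity 13 + 2 + 10 = 25.
Cut capacity 26 exceeds the max flow 25, so it is not minimum.

No — its capacity is 26, but the minimum cut has capacity 25.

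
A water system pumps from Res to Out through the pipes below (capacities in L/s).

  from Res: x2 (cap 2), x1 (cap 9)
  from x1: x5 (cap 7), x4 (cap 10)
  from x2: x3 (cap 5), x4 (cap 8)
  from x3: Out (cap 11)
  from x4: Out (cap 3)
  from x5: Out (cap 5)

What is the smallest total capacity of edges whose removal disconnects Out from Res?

10

Augment Res→x1→x4→Out: bottleneck 3, flow now 3.
Augment Res→x1→x5→Out: bottleneck 5, flow now 8.
Augment Res→x2→x3→Out: bottleneck 2, flow now 10.
No augmenting path remains; maximum flow = 10.
By max-flow min-cut, the minimum cut capacity equals the max flow.
In the residual graph, reachable from Res: {Res, x1, x4, x5}.
Min-cut edges: Res→x2 (2), x4→Out (3), x5→Out (5); capacity 2 + 3 + 5 = 10.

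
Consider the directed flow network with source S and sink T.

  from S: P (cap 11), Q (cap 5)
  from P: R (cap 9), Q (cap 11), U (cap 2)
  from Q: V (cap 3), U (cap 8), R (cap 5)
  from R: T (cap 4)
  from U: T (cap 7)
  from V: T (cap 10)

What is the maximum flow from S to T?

14

Augment S→P→R→T: bottleneck 4, flow now 4.
Augment S→P→U→T: bottleneck 2, flow now 6.
Augment S→Q→U→T: bottleneck 5, flow now 11.
Augment S→P→Q→V→T: bottleneck 3, flow now 14.
No augmenting path remains; maximum flow = 14.
In the residual graph, reachable from S: {S, P, Q, R, U}.
Min-cut edges: Q→V (3), R→T (4), U→T (7); capacity 3 + 4 + 7 = 14.
This cut is saturated, so no flow can exceed 14.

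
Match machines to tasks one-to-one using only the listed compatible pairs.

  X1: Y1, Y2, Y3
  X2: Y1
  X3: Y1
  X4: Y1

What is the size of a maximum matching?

2

Unit-capacity flow: source→left, listed edges, right→sink; max matching = max flow.
Augmenting path X1→Y1 (+1); matched 1.
Augmenting path X2→Y1→X1→Y2 (+1); matched 2.
No augmenting path remains; maximum matching = 2.
König certificate: {X1, Y1} is a vertex cover of size 2 (every listed pair touches it), so no matching can be larger.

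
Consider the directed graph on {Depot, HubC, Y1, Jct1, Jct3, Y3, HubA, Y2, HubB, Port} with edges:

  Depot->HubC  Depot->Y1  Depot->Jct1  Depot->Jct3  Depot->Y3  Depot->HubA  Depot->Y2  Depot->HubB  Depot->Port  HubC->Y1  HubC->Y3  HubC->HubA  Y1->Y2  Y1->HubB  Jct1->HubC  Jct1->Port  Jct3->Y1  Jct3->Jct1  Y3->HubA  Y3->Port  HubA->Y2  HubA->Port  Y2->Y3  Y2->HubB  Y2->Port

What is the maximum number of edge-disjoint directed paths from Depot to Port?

5

Assign every edge capacity 1; by Menger, the answer equals the max flow.
Path Depot→Port (+1); total 1.
Path Depot→Jct1→Port (+1); total 2.
Path Depot→Y3→Port (+1); total 3.
Path Depot→HubA→Port (+1); total 4.
Path Depot→Y2→Port (+1); total 5.
No residual Depot→Port path; max flow = 5.
Certifying cut of size 5: {Depot→Port, HubA→Port, Jct1→Port, Y2→Port, Y3→Port}.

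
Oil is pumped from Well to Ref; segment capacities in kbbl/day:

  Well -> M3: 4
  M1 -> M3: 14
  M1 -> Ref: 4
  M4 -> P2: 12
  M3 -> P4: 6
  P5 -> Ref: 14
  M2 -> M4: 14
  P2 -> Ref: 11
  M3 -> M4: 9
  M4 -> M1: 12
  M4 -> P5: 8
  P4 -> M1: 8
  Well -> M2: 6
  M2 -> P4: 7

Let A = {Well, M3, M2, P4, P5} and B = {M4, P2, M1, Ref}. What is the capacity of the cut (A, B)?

45

Edges leaving {Well, M3, M2, P4, P5}: M3→M4 (9), M2→M4 (14), P4→M1 (8), P5→Ref (14).
Cut capacity = 9 + 14 + 8 + 14 = 45.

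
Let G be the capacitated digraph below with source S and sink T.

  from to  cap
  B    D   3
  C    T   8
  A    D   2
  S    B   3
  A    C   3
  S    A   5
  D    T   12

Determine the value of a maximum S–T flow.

8

Augment S→A→C→T: bottleneck 3, flow now 3.
Augment S→A→D→T: bottleneck 2, flow now 5.
Augment S→B→D→T: bottleneck 3, flow now 8.
No augmenting path remains; maximum flow = 8.
In the residual graph, reachable from S: {S}.
Min-cut edges: S→A (5), S→B (3); capacity 5 + 3 = 8.
This cut is saturated, so no flow can exceed 8.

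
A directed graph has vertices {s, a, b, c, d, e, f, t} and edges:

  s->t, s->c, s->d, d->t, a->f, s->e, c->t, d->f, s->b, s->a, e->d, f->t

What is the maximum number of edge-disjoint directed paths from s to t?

4

Assign every edge capacity 1; by Menger, the answer equals the max flow.
Path s→t (+1); total 1.
Path s→c→t (+1); total 2.
Path s→d→t (+1); total 3.
Path s→a→f→t (+1); total 4.
No residual s→t path; max flow = 4.
Certifying cut of size 4: {d→t, f→t, s→c, s→t}.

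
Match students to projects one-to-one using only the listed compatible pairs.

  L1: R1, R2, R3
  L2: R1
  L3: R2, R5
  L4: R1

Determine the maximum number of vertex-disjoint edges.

3

Unit-capacity flow: source→left, listed edges, right→sink; max matching = max flow.
Augmenting path L1→R1 (+1); matched 1.
Augmenting path L3→R2 (+1); matched 2.
Augmenting path L2→R1→L1→R3 (+1); matched 3.
No augmenting path remains; maximum matching = 3.
König certificate: {L1, L3, R1} is a vertex cover of size 3 (every listed pair touches it), so no matching can be larger.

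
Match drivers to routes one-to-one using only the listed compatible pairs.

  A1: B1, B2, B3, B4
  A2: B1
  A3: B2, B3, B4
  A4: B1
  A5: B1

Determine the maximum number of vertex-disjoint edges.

Unit-capacity flow: source→left, listed edges, right→sink; max matching = max flow.
Augmenting path A1→B1 (+1); matched 1.
Augmenting path A3→B2 (+1); matched 2.
Augmenting path A2→B1→A1→B3 (+1); matched 3.
No augmenting path remains; maximum matching = 3.
König certificate: {A1, A3, B1} is a vertex cover of size 3 (every listed pair touches it), so no matching can be larger.

3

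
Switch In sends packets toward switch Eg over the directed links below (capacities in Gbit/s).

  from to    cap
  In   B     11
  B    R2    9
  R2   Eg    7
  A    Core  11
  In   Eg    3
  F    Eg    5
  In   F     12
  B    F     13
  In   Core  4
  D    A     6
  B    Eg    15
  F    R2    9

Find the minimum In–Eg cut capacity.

Augment In→Eg: bottleneck 3, flow now 3.
Augment In→B→Eg: bottleneck 11, flow now 14.
Augment In→F→Eg: bottleneck 5, flow now 19.
Augment In→F→R2→Eg: bottleneck 7, flow now 26.
No augmenting path remains; maximum flow = 26.
By max-flow min-cut, the minimum cut capacity equals the max flow.
In the residual graph, reachable from In: {In, Core}.
Min-cut edges: In→B (11), In→F (12), In→Eg (3); capacity 11 + 12 + 3 = 26.

26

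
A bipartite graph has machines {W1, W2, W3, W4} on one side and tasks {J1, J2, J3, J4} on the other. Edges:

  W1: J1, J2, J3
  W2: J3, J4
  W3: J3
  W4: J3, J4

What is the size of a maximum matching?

3

Unit-capacity flow: source→left, listed edges, right→sink; max matching = max flow.
Augmenting path W1→J1 (+1); matched 1.
Augmenting path W2→J3 (+1); matched 2.
Augmenting path W4→J4 (+1); matched 3.
No augmenting path remains; maximum matching = 3.
König certificate: {W1, J3, J4} is a vertex cover of size 3 (every listed pair touches it), so no matching can be larger.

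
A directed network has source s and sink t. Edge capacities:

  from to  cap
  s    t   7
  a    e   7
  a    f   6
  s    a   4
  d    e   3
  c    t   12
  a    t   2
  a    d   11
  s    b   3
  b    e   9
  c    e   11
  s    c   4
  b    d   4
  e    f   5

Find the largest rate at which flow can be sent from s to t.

13

Augment s→t: bottleneck 7, flow now 7.
Augment s→a→t: bottleneck 2, flow now 9.
Augment s→c→t: bottleneck 4, flow now 13.
No augmenting path remains; maximum flow = 13.
In the residual graph, reachable from s: {s, a, b, d, e, f}.
Min-cut edges: s→c (4), s→t (7), a→t (2); capacity 4 + 7 + 2 = 13.
This cut is saturated, so no flow can exceed 13.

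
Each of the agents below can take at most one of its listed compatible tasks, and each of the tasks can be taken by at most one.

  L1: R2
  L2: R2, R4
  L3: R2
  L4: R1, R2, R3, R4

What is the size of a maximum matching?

Unit-capacity flow: source→left, listed edges, right→sink; max matching = max flow.
Augmenting path L1→R2 (+1); matched 1.
Augmenting path L2→R4 (+1); matched 2.
Augmenting path L4→R1 (+1); matched 3.
No augmenting path remains; maximum matching = 3.
König certificate: {L2, L4, R2} is a vertex cover of size 3 (every listed pair touches it), so no matching can be larger.

3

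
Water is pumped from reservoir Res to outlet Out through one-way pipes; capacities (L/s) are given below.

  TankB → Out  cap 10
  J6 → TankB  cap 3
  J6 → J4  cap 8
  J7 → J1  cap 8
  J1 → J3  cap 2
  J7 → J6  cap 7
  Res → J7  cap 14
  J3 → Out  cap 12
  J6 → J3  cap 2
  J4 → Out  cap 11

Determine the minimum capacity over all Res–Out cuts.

9

Augment Res→J7→J1→J3→Out: bottleneck 2, flow now 2.
Augment Res→J7→J6→TankB→Out: bottleneck 3, flow now 5.
Augment Res→J7→J6→J3→Out: bottleneck 2, flow now 7.
Augment Res→J7→J6→J4→Out: bottleneck 2, flow now 9.
No augmenting path remains; maximum flow = 9.
By max-flow min-cut, the minimum cut capacity equals the max flow.
In the residual graph, reachable from Res: {Res, J7, J1}.
Min-cut edges: J7→J6 (7), J1→J3 (2); capacity 7 + 2 = 9.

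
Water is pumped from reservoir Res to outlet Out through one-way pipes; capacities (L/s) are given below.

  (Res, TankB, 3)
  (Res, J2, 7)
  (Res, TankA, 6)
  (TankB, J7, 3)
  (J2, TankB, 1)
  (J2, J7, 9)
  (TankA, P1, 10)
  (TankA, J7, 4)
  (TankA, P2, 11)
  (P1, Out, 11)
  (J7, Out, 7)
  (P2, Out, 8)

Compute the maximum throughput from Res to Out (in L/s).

13

Augment Res→TankB→J7→Out: bottleneck 3, flow now 3.
Augment Res→J2→J7→Out: bottleneck 4, flow now 7.
Augment Res→TankA→P1→Out: bottleneck 6, flow now 13.
No augmenting path remains; maximum flow = 13.
In the residual graph, reachable from Res: {Res, TankB, J2, J7}.
Min-cut edges: Res→TankA (6), J7→Out (7); capacity 6 + 7 = 13.
This cut is saturated, so no flow can exceed 13.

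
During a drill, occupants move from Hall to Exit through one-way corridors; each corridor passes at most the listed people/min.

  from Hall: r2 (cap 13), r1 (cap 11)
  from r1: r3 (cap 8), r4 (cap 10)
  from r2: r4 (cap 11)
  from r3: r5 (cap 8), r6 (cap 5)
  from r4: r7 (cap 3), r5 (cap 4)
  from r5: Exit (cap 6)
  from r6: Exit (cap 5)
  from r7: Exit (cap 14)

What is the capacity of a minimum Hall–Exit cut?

14

Augment Hall→r1→r3→r5→Exit: bottleneck 6, flow now 6.
Augment Hall→r1→r3→r6→Exit: bottleneck 2, flow now 8.
Augment Hall→r1→r4→r7→Exit: bottleneck 3, flow now 11.
Augment Hall→r2→r4→r5→r3→r6→Exit: bottleneck 3, flow now 14. (uses reverse residual edge)
No augmenting path remains; maximum flow = 14.
By max-flow min-cut, the minimum cut capacity equals the max flow.
In the residual graph, reachable from Hall: {Hall, r1, r2, r3, r4, r5}.
Min-cut edges: r3→r6 (5), r4→r7 (3), r5→Exit (6); capacity 5 + 3 + 6 = 14.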